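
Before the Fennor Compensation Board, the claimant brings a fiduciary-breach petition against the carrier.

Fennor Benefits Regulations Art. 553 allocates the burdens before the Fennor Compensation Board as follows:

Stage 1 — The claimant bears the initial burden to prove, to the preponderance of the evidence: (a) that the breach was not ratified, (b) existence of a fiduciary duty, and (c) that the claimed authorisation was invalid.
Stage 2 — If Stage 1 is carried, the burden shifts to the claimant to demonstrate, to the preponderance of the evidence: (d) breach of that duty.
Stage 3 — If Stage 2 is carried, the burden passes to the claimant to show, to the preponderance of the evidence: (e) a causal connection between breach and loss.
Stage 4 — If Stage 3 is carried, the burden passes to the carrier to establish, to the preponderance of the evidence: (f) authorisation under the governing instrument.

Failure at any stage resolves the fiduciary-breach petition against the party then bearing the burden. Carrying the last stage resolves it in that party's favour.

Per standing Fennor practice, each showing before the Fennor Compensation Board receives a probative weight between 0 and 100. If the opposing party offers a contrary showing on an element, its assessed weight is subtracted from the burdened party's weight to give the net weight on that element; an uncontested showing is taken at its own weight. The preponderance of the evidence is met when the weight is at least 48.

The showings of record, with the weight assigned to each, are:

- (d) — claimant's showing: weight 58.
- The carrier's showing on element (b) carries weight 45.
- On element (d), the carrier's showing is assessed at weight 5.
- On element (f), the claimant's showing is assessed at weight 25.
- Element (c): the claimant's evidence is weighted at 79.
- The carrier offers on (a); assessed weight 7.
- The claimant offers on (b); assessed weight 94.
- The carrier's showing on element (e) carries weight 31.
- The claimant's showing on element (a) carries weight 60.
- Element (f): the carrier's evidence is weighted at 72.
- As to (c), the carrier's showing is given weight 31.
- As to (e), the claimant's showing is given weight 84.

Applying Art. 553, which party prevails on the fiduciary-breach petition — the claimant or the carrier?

At Stage 1 the claimant must meet the preponderance of the evidence (weight is at least 48): on (a) the weight is 60 less the opposing 7 gives net 53, ≥ 48, so (a) meets the standard; on (b) the weight is 94 less the opposing 45 gives net 49, which does reach 48, so (b) meets the standard; on (c) the weight is 79 less the opposing 31 gives net 48, ≥ 48, so (c) meets the standard.
  All elements met. The claimant retains the burden for Stage 2.
At Stage 2 the claimant must meet the preponderance of the evidence (weight is at least 48): on (d) the weight is 58 less the opposing 5 gives net 53, which does reach 48, so (d) meets the standard.
  Stage 2 carried; the burden remains with the claimant.
At Stage 3 the claimant must meet the preponderance of the evidence (weight is at least 48): on (e) the weight is 84 less the opposing 31 gives net 53, which does reach 48, so (e) meets the standard.
  All elements met. The burden passes to the carrier.
At Stage 4 the carrier must meet the preponderance of the evidence (weight is at least 48): on (f) the weight is 72 less the opposing 25 gives net 47, < 48, so (f) does not meet the standard.
  Stage 4 not carried; the carrier fails its burden.
So the claimant prevails.

claimant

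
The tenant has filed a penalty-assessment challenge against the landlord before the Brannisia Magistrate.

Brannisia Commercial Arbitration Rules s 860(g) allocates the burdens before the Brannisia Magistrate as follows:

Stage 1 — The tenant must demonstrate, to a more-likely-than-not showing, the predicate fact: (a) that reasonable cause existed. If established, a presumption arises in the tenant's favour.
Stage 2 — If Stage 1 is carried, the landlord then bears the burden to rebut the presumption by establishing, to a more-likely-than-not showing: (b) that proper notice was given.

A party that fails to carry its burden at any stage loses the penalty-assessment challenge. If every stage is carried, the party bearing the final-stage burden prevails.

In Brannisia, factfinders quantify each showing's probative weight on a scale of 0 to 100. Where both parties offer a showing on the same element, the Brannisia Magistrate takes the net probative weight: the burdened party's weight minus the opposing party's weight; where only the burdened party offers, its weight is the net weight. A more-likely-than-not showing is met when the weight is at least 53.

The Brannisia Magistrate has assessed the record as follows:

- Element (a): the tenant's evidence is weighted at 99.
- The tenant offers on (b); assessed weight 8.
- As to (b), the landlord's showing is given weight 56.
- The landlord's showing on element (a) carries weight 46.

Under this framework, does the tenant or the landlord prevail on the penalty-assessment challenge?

tenant

Stage 1 (tenant, a more-likely-than-not showing, weight is at least 53): (a) net 99−46=53 ≥ 53 — meets.
  The tenant carries Stage 1; the landlord now bears the burden.
Stage 2 (landlord, a more-likely-than-not showing, weight is at least 53): (b) net 56−8=48 < 53 — fails.
  Not every element is met, so the landlord fails to carry Stage 2.
The analysis ends at Stage 2; the tenant prevails.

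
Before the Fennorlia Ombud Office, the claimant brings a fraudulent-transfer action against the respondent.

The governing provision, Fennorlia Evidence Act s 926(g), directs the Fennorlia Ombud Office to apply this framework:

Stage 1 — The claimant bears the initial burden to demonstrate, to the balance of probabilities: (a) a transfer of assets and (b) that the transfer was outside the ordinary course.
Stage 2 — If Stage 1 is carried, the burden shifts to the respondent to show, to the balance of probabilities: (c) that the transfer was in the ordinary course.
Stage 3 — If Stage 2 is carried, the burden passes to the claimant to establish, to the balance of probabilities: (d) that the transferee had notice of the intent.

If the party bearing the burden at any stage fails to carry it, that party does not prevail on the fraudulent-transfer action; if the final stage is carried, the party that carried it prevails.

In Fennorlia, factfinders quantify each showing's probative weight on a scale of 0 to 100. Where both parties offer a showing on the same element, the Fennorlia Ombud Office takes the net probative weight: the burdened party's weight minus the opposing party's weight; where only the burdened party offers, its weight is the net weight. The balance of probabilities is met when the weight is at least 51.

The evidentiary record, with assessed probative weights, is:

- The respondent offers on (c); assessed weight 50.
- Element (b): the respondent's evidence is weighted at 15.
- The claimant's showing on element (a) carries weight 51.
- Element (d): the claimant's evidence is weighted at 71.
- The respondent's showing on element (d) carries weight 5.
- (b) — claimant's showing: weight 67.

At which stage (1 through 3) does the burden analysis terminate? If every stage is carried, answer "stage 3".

stage 2

At Stage 1 the claimant must meet the balance of probabilities (weight is at least 51): on (a) the weight is 51, ≥ 51, so (a) meets the standard; on (b) the weight is 67 less the opposing 15 gives net 52, ≥ 51, so (b) meets the standard.
  Stage 1 carried; the burden shifts to the respondent.
At Stage 2 the respondent must meet the balance of probabilities (weight is at least 51): on (c) the weight is 50, which does not reach 51, so (c) does not meet the standard.
  The respondent does not carry Stage 2.
So the claimant prevails.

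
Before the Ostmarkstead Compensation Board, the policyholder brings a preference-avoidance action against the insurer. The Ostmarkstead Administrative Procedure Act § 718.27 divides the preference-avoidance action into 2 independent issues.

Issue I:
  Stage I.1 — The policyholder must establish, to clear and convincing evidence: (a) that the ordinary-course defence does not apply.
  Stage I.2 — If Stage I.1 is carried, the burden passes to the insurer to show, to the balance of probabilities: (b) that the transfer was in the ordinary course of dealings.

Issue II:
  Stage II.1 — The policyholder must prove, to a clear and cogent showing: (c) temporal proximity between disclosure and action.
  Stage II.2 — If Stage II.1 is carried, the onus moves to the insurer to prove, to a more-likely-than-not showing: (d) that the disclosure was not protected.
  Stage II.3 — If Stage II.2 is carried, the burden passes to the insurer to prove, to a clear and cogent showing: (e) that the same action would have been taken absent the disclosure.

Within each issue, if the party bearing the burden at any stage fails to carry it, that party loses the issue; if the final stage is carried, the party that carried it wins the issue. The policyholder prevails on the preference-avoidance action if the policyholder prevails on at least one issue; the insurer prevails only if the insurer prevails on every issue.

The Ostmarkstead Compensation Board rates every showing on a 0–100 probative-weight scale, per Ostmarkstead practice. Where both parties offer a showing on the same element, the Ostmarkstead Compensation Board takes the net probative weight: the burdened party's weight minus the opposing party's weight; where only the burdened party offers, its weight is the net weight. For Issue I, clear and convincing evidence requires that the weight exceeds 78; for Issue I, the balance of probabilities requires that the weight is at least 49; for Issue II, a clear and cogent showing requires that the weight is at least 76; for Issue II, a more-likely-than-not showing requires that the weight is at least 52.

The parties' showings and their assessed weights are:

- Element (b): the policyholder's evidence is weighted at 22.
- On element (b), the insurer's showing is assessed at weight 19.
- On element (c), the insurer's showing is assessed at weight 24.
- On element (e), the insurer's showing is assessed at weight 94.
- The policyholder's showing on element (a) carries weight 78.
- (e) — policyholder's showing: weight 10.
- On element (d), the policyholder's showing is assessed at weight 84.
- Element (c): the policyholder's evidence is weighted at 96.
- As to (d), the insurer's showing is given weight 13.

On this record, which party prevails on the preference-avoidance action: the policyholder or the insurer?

— Issue I —
Stage I.1 — burden on policyholder; standard: clear and convincing evidence (weight exceeds 78).
    (a): 78 ≤ 78 [not met]
  Not every element is met, so the policyholder fails to carry Stage I.1.
The analysis ends at Stage I.1; the insurer prevails on this issue.
— Issue II —
Stage II.1 (policyholder, a clear and cogent showing, weight is at least 76): (c) net 96−24=72 < 76 — fails.
  The policyholder does not carry Stage II.1.
So the insurer prevails on this issue.
Per-issue: Issue I → insurer; Issue II → insurer. The policyholder must prevail on at least one issue; overall, the insurer prevails.

insurer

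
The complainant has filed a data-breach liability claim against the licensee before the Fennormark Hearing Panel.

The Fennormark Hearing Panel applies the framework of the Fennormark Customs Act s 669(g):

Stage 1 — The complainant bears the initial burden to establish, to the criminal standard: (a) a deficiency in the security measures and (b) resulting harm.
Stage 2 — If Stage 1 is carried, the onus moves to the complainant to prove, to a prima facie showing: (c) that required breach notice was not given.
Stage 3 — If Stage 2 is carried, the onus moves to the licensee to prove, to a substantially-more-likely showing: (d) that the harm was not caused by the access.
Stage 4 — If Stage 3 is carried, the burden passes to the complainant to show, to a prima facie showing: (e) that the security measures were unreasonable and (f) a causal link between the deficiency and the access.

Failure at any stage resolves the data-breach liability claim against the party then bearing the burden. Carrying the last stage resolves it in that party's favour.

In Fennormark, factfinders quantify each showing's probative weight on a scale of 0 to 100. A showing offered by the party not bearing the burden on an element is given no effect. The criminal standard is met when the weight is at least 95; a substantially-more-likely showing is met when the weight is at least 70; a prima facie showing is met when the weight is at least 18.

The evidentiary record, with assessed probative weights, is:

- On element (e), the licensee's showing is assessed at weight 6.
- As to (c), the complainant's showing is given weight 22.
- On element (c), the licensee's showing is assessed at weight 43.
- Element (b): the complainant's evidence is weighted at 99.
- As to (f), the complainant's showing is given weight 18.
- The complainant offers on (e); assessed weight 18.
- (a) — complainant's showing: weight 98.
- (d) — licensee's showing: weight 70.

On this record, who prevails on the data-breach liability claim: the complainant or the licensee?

complainant

Stage 1 (complainant, the criminal standard, weight is at least 95): (a) 98 ≥ 95 — meets; (b) 99 ≥ 95 — meets.
  Stage 1 is satisfied; the complainant continues to bear the burden.
Stage 2 (complainant, a prima facie showing, weight is at least 18): (c) 22 (licensee's 43 disregarded) ≥ 18 — meets.
  Stage 2 carried; the burden shifts to the licensee.
Stage 3 (licensee, a substantially-more-likely showing, weight is at least 70): (d) 70 ≥ 70 — meets.
  Stage 3 carried; the burden shifts to the complainant.
Stage 4 (complainant, a prima facie showing, weight is at least 18): (e) 18 (licensee's 6 disregarded) ≥ 18 — meets; (f) 18 ≥ 18 — meets.
  Stage 4 carried; the final stage is satisfied.
All stages carried — the complainant prevails.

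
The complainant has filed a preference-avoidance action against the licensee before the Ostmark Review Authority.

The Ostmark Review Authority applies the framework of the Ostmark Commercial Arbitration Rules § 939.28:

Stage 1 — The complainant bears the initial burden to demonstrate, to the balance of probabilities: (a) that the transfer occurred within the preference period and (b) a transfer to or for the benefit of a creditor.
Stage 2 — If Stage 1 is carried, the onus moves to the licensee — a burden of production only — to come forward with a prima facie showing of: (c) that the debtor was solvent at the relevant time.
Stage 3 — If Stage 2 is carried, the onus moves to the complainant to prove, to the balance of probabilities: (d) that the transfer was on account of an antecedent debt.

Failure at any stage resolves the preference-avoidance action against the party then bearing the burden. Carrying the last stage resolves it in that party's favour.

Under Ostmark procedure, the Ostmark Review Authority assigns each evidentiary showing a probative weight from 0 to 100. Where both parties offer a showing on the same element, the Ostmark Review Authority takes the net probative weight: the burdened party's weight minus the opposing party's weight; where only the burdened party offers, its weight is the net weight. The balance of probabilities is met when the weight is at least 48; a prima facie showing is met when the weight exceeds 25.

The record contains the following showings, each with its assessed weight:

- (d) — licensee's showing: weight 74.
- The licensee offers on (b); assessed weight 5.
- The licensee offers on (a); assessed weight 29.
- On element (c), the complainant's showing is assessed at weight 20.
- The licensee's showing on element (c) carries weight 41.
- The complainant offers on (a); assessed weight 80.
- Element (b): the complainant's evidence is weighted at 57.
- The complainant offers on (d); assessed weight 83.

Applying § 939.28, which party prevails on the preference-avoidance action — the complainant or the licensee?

complainant

Stage 1 (complainant, the balance of probabilities, weight is at least 48): (a) net 80−29=51 ≥ 48 — meets; (b) net 57−5=52 ≥ 48 — meets.
  Stage 1 is satisfied; the onus moves to the licensee.
Stage 2 (licensee, a prima facie showing, weight exceeds 25): (c) net 41−20=21 ≤ 25 — fails.
  Stage 2 not carried; the licensee fails its burden.
So the complainant prevails.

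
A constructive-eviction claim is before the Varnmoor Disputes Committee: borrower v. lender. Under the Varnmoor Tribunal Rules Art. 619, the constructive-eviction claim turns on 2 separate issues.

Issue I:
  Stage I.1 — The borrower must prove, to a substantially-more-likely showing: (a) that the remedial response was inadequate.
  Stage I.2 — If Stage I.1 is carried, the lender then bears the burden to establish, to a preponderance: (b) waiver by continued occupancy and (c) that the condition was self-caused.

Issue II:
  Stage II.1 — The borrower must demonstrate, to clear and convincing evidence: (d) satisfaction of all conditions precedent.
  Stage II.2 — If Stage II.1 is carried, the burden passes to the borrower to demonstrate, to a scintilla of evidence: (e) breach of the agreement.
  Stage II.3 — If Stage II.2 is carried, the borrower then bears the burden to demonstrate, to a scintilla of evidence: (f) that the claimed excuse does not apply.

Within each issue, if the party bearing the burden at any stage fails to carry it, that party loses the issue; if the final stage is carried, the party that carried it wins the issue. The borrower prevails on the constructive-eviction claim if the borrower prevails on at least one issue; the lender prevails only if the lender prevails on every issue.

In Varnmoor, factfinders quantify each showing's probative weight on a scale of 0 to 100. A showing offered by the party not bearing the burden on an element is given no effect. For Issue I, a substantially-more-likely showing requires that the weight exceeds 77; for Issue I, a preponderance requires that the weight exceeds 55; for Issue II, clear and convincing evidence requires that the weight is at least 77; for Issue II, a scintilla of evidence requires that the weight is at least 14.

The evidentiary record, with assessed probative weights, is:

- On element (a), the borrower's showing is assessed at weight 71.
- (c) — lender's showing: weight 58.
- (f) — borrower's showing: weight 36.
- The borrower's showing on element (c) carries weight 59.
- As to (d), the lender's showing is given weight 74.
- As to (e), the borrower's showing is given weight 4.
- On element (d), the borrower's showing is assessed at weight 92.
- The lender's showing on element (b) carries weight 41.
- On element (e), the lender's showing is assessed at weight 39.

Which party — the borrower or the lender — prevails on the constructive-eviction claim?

— Issue I —
Stage I.1 (borrower, a substantially-more-likely showing, weight exceeds 77): (a) 71 ≤ 77 — fails.
  Not every element is met, so the borrower fails to carry Stage I.1.
So the lender prevails on this issue.
— Issue II —
Stage II.1 (borrower, clear and convincing evidence, weight is at least 77): (d) 92 (lender's 74 disregarded) ≥ 77 — meets.
  Stage II.1 is satisfied; the borrower continues to bear the burden.
Stage II.2 (borrower, a scintilla of evidence, weight is at least 14): (e) 4 (lender's 39 disregarded) < 14 — fails.
  Not every element is met, so the borrower fails to carry Stage II.2.
The analysis ends at Stage II.2; the lender prevails on this issue.
Per-issue: Issue I → lender; Issue II → lender. The borrower must prevail on at least one issue; overall, the lender prevails.

lender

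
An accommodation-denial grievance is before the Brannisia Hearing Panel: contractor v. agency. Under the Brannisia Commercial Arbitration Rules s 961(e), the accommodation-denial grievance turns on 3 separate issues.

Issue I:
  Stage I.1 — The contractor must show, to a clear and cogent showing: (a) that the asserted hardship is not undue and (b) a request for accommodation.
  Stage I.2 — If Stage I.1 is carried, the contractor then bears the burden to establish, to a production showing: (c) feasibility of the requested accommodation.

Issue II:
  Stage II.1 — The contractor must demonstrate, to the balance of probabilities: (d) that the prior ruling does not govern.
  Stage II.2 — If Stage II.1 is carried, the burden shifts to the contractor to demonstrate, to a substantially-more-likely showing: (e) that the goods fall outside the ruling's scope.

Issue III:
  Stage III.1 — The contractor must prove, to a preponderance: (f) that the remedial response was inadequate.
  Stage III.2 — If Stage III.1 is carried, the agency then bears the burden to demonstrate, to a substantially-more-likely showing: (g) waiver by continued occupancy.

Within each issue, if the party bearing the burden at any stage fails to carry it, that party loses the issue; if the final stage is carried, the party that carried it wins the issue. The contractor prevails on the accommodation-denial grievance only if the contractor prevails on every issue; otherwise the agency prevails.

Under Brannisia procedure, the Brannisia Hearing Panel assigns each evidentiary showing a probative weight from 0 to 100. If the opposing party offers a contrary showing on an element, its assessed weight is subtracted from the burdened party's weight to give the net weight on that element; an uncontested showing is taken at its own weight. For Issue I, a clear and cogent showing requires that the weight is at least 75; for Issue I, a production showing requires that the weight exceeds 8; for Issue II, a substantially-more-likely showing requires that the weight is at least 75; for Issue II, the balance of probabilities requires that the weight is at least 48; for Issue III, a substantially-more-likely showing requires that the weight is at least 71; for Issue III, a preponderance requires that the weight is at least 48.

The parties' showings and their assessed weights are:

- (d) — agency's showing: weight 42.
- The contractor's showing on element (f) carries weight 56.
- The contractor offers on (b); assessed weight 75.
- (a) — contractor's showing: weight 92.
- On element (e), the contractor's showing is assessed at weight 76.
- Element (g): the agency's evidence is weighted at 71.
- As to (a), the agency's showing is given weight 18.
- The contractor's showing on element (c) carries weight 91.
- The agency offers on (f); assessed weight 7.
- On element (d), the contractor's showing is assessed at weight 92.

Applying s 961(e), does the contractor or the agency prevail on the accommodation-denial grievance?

agency

— Issue I —
At Stage I.1 the contractor must meet a clear and cogent showing (weight is at least 75): on (a) the weight is 92 less the opposing 18 gives net 74, < 75, so (a) does not meet the standard; on (b) the weight is 75, ≥ 75, so (b) meets the standard.
  Not every element is met, so the contractor fails to carry Stage I.1.
The agency prevails on this issue.
— Issue II —
Stage II.1 — burden on contractor; standard: the balance of probabilities (weight is at least 48).
    (d): 92 − 42 = 50 ≥ 48 [met]
  All elements met. The contractor retains the burden for Stage II.2.
Stage II.2 — burden on contractor; standard: a substantially-more-likely showing (weight is at least 75).
    (e): 76 ≥ 75 [met]
  Stage II.2 carried; the final stage is satisfied.
Every stage carried; the contractor prevails on this issue.
— Issue III —
Stage III.1 — burden on contractor; standard: a preponderance (weight is at least 48).
    (f): 56 − 7 = 49 ≥ 48 [met]
  The contractor carries Stage III.1; the agency now bears the burden.
Stage III.2 — burden on agency; standard: a substantially-more-likely showing (weight is at least 71).
    (g): 71 ≥ 71 [met]
  All elements met at the final stage.
All stages carried — the agency prevails on this issue.
Per-issue: Issue I → agency; Issue II → contractor; Issue III → agency. The contractor must prevail on every issue; overall, the agency prevails.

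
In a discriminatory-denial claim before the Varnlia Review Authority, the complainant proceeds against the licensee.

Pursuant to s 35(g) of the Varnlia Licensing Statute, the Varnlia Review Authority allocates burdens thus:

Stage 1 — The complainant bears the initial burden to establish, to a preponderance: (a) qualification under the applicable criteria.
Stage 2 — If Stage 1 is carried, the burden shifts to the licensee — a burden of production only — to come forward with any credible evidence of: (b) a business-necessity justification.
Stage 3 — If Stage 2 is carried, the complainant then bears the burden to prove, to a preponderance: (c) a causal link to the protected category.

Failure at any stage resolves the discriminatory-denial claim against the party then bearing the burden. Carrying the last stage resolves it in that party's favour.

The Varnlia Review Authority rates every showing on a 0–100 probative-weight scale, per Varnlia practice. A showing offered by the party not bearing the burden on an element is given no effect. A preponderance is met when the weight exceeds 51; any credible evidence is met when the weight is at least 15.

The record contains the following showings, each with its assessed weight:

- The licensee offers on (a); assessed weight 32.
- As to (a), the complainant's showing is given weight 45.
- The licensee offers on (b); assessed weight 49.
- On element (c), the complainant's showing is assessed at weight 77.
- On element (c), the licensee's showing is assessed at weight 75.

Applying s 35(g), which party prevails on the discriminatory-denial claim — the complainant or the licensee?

licensee

Stage 1 (complainant, a preponderance, weight exceeds 51): (a) 45 (licensee's 32 disregarded) ≤ 51 — fails.
  Stage 1 not carried; the complainant fails its burden.
So the licensee prevails.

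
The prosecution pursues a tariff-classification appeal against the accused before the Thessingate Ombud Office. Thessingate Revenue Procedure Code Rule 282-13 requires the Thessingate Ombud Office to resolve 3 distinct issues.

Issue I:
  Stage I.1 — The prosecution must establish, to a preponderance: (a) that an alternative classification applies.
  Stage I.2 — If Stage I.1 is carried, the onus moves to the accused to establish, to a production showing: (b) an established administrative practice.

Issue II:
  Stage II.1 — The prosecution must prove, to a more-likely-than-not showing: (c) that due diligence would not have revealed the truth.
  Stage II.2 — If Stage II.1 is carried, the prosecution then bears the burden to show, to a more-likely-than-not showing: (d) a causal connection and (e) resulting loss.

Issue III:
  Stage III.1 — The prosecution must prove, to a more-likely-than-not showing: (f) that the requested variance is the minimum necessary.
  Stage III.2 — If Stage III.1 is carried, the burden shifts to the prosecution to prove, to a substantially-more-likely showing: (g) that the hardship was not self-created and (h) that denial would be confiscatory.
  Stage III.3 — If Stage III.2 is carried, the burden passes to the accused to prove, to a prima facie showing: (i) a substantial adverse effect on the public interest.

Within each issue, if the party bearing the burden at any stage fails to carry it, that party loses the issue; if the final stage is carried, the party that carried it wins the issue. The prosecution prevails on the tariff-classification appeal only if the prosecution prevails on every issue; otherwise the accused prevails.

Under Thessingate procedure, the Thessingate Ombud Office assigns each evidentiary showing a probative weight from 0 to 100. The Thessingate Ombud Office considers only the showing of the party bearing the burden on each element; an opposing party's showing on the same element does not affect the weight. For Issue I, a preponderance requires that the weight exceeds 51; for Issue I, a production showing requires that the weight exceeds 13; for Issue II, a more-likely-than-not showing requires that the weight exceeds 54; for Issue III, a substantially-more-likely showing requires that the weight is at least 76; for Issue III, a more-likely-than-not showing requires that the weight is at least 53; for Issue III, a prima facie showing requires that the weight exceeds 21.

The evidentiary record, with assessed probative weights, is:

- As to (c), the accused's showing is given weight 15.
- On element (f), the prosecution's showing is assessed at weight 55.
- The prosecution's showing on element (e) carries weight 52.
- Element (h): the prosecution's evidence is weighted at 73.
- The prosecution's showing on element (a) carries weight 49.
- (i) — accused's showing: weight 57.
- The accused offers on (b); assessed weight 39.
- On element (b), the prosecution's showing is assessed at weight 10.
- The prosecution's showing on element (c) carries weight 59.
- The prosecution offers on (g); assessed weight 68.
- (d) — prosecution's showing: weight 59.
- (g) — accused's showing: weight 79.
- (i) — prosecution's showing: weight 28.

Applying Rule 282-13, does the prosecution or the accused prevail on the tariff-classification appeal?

— Issue I —
At Stage I.1 the prosecution must meet a preponderance (weight exceeds 51): on (a) the weight is 49, ≤ 51, so (a) does not meet the standard.
  Not every element is met, so the prosecution fails to carry Stage I.1.
The analysis ends at Stage I.1; the accused prevails on this issue.
— Issue II —
At Stage II.1 the prosecution must meet a more-likely-than-not showing (weight exceeds 54): on (c) the weight is 59 (the accused's 15 is given no effect), which does exceed 54, so (c) meets the standard.
  All elements met. The prosecution retains the burden for Stage II.2.
At Stage II.2 the prosecution must meet a more-likely-than-not showing (weight exceeds 54): on (d) the weight is 59, which does exceed 54, so (d) meets the standard; on (e) the weight is 52, which does not exceed 54, so (e) does not meet the standard.
  Not every element is met, so the prosecution fails to carry Stage II.2.
So the accused prevails on this issue.
— Issue III —
At Stage III.1 the prosecution must meet a more-likely-than-not showing (weight is at least 53): on (f) the weight is 55, which does reach 53, so (f) meets the standard.
  All elements met. The prosecution retains the burden for Stage III.2.
At Stage III.2 the prosecution must meet a substantially-more-likely showing (weight is at least 76): on (g) the weight is 68 (the accused's 79 is given no effect), which does not reach 76, so (g) does not meet the standard; on (h) the weight is 73, < 76, so (h) does not meet the standard.
  Stage III.2 not carried; the prosecution fails its burden.
The accused prevails on this issue.
Per-issue: Issue I → accused; Issue II → accused; Issue III → accused. The prosecution must prevail on every issue; overall, the accused prevails.

accused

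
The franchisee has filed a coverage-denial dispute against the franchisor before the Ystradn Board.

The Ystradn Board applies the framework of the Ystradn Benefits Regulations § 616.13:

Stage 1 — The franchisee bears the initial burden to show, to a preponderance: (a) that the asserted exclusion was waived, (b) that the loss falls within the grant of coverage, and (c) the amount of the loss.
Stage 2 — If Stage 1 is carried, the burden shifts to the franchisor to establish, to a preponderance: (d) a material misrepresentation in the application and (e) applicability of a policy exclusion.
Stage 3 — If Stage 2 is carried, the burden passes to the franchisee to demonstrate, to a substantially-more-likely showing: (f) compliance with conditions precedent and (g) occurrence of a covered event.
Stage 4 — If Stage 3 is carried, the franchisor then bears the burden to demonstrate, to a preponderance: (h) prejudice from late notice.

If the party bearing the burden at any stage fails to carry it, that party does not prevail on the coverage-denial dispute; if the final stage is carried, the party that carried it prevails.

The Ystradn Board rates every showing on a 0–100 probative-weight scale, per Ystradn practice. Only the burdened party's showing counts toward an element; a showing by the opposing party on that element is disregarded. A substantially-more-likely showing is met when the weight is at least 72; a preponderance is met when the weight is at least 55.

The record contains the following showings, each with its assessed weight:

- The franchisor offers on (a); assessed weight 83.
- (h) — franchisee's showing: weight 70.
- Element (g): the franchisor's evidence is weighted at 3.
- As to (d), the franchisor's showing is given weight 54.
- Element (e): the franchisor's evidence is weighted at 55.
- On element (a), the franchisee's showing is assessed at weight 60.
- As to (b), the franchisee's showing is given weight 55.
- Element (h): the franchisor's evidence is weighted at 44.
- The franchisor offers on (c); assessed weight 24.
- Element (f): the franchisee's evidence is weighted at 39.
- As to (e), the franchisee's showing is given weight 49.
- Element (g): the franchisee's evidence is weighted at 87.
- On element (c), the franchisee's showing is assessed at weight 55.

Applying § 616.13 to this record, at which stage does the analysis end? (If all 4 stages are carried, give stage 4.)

stage 2

Stage 1 — burden on franchisee; standard: a preponderance (weight is at least 55).
    (a): 60 (franchisor's 83 disregarded) ≥ 55 [met]
    (b): 55 ≥ 55 [met]
    (c): 55 (franchisor's 24 disregarded) ≥ 55 [met]
  Stage 1 is satisfied; the onus moves to the franchisor.
Stage 2 — burden on franchisor; standard: a preponderance (weight is at least 55).
    (d): 54 < 55 [not met]
    (e): 55 (franchisee's 49 disregarded) ≥ 55 [met]
  Stage 2 not carried; the franchisor fails its burden.
The analysis ends at Stage 2; the franchisee prevails.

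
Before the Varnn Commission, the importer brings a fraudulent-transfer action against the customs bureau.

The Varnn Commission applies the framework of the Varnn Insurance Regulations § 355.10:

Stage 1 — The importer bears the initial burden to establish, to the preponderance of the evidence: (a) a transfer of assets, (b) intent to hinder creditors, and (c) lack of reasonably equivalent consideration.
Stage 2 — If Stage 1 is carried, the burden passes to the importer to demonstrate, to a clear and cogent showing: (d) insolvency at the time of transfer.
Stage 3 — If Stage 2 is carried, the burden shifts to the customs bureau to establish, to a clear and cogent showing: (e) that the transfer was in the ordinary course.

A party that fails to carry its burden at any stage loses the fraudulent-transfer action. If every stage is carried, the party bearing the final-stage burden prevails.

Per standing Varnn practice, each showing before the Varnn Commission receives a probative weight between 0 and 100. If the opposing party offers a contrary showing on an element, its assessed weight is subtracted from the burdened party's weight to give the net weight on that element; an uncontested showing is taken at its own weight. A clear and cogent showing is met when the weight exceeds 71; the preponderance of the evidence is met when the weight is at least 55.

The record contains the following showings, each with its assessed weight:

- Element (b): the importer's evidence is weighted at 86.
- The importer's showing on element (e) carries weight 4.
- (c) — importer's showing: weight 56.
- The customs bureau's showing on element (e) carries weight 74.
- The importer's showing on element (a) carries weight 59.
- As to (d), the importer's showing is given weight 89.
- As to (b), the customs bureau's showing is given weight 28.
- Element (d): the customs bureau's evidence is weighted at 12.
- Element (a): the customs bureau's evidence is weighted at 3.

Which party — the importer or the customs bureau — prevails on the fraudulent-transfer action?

Stage 1 (importer, the preponderance of the evidence, weight is at least 55): (a) net 59−3=56 ≥ 55 — meets; (b) net 86−28=58 ≥ 55 — meets; (c) 56 ≥ 55 — meets.
  All elements met. The importer retains the burden for Stage 2.
Stage 2 (importer, a clear and cogent showing, weight exceeds 71): (d) net 89−12=77 > 71 — meets.
  All elements met. The burden passes to the customs bureau.
Stage 3 (customs bureau, a clear and cogent showing, weight exceeds 71): (e) net 74−4=70 ≤ 71 — fails.
  The customs bureau does not carry Stage 3.
So the importer prevails.

importer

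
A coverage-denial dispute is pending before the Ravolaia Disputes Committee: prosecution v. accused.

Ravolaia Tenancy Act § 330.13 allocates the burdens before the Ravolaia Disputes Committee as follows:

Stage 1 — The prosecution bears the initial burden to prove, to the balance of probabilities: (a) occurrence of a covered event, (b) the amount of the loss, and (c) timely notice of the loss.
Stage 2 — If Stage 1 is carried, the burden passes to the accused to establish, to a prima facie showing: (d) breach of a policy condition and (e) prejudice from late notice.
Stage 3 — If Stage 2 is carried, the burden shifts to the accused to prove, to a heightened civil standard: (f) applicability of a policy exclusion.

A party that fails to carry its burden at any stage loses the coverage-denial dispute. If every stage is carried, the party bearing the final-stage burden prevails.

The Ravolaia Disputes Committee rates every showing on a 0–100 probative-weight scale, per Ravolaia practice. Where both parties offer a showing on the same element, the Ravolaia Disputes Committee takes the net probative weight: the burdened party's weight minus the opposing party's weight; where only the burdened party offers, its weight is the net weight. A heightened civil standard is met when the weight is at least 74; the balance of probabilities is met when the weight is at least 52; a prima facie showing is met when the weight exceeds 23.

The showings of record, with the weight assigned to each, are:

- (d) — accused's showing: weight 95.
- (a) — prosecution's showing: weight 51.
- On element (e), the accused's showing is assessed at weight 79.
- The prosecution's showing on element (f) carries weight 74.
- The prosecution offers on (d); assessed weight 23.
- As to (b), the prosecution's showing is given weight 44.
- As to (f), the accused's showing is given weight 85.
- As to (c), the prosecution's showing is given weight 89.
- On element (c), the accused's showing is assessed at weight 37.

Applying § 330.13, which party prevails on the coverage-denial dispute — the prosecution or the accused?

accused

Stage 1 — burden on prosecution; standard: the balance of probabilities (weight is at least 52).
    (a): 51 < 52 [not met]
    (b): 44 < 52 [not met]
    (c): 89 − 37 = 52 ≥ 52 [met]
  The prosecution does not carry Stage 1.
So the accused prevails.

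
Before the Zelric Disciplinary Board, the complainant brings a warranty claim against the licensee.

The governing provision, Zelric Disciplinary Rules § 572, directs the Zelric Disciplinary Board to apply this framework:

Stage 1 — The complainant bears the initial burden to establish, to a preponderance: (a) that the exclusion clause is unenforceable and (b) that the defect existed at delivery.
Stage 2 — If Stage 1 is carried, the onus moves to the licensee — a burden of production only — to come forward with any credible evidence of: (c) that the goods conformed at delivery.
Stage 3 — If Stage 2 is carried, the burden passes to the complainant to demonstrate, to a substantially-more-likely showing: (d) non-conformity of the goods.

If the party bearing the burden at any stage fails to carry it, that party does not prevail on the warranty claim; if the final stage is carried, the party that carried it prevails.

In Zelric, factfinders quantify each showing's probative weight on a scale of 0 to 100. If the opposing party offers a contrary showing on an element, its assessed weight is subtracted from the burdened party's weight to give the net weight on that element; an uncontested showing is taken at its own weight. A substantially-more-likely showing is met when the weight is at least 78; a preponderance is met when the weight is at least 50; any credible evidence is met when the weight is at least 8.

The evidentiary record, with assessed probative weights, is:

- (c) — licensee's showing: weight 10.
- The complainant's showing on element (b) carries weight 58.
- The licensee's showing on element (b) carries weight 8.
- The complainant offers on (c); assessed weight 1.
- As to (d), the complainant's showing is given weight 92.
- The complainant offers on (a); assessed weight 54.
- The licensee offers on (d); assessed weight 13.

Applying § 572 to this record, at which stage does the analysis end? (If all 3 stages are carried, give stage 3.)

stage 3

Stage 1 — burden on complainant; standard: a preponderance (weight is at least 50).
    (a): 54 ≥ 50 [met]
    (b): 58 − 8 = 50 ≥ 50 [met]
  The complainant carries Stage 1; the licensee now bears the burden.
Stage 2 — burden on licensee; standard: any credible evidence (weight is at least 8).
    (c): 10 − 1 = 9 ≥ 8 [met]
  All elements met. The burden passes to the complainant.
Stage 3 — burden on complainant; standard: a substantially-more-likely showing (weight is at least 78).
    (d): 92 − 13 = 79 ≥ 78 [met]
  All elements met at the final stage.
Every stage carried; the complainant prevails.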